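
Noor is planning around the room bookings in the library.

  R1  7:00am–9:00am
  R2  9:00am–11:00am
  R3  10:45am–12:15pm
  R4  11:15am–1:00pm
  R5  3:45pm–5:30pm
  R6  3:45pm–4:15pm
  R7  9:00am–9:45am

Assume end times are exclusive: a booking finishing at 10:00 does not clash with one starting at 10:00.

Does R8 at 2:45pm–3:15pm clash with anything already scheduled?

No — it doesn't clash with anything

R1: ends 9:00am at or before R8 starts 2:45pm → clear.
R2: ends 11:00am at or before R8 starts 2:45pm → clear.
R7: ends 9:45am at or before R8 starts 2:45pm → clear.
R3: ends 12:15pm at or before R8 starts 2:45pm → clear.
R4: ends 1:00pm at or before R8 starts 2:45pm → clear.
R5: starts 3:45pm at or after R8 ends 3:15pm → clear.
R6: starts 3:45pm at or after R8 ends 3:15pm → clear.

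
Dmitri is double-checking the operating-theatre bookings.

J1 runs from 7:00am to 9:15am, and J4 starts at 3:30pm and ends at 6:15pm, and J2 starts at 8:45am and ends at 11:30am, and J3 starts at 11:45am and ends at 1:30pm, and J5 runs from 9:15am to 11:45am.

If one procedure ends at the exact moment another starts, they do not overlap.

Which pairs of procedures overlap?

J1 & J2, J2 & J5

Sorted by start: J1, J2, J5, J3, J4.
J2 starts before J1 ends → J1 and J2 overlap.
J5 starts exactly when J1 ends (back-to-back, no overlap) — done with J1.
J5 starts before J2 ends → J2 and J5 overlap.
J3 starts after J2 ends — done with J2.
J3 starts exactly when J5 ends (back-to-back, no overlap) — done with J5.
J4 starts after J3 ends.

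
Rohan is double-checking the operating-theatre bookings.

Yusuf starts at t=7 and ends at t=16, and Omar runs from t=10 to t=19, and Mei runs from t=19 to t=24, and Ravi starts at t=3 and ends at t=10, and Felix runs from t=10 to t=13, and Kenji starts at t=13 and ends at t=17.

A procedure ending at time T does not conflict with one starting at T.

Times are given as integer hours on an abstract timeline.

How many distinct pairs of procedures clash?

6

Check each pair: they overlap iff neither finishes before the other starts.
Sorted by start: Ravi, Yusuf, Felix, Omar, Kenji, Mei.
Yusuf starts before Ravi ends → Ravi and Yusuf overlap.
Felix starts exactly when Ravi ends (back-to-back, no overlap); Ravi is clear from here.
Felix starts before Yusuf ends → Yusuf and Felix overlap.
Omar starts before Yusuf ends → Yusuf and Omar overlap.
Kenji starts before Yusuf ends → Yusuf and Kenji overlap.
Mei starts after Yusuf ends.
Omar starts before Felix ends → Felix and Omar overlap.
Kenji starts exactly when Felix ends (back-to-back, no overlap); Felix is clear from here.
Kenji starts before Omar ends → Omar and Kenji overlap.
Mei starts exactly when Omar ends (back-to-back, no overlap).
Mei starts after Kenji ends.
Overlapping pairs: Felix & Omar, Felix & Yusuf, Kenji & Omar, Kenji & Yusuf, Omar & Yusuf, Ravi & Yusuf — 6 in total.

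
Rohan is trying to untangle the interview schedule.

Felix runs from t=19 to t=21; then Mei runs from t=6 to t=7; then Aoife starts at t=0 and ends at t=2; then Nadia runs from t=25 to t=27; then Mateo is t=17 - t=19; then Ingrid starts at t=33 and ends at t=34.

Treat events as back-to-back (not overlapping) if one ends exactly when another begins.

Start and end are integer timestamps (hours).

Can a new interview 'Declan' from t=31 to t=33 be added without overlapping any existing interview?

Yes — the slot is free

Aoife: ends t=2 at or before Declan starts t=31 → clear.
Mei: ends t=7 at or before Declan starts t=31 → clear.
Mateo: ends t=19 at or before Declan starts t=31 → clear.
Felix: ends t=21 at or before Declan starts t=31 → clear.
Nadia: ends t=27 at or before Declan starts t=31 → clear.
Ingrid: starts t=33 at or after Declan ends t=33 → clear.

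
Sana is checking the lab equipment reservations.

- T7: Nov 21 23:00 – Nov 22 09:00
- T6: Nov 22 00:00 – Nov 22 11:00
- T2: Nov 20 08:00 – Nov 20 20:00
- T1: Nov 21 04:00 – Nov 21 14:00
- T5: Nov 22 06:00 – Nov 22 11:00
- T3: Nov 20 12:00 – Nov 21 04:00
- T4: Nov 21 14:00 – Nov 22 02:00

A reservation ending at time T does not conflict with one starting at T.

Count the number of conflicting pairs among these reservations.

6

Sorted by start: T2, T3, T1, T4, T7, T6, T5.
T3 starts before T2 ends → T2 and T3 overlap.
T1 starts after T2 ends; T2 is clear from here.
T1 starts exactly when T3 ends (back-to-back, no overlap); T3 is clear from here.
T4 starts exactly when T1 ends (back-to-back, no overlap); T1 is clear from here.
T7 starts before T4 ends → T4 and T7 overlap.
T6 starts before T4 ends → T4 and T6 overlap.
T5 starts after T4 ends.
T6 starts before T7 ends → T7 and T6 overlap.
T5 starts before T7 ends → T7 and T5 overlap.
T5 starts before T6 ends → T6 and T5 overlap.
Overlapping pairs: T2 & T3, T4 & T6, T4 & T7, T5 & T6, T5 & T7, T6 & T7 — 6 in total.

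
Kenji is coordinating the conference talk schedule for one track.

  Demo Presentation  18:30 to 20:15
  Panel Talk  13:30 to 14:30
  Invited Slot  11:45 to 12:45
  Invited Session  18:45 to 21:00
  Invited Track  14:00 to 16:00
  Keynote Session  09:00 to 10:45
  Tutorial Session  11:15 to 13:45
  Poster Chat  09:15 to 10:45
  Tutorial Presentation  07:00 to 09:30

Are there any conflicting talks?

Sorted by start: Tutorial Presentation, Keynote Session, Poster Chat, Tutorial Session, Invited Slot, Panel Talk, Invited Track, Demo Presentation, Invited Session.
Keynote Session starts before Tutorial Presentation ends → Tutorial Presentation and Keynote Session overlap.
That's a conflict, so the schedule is not conflict-free.

Yes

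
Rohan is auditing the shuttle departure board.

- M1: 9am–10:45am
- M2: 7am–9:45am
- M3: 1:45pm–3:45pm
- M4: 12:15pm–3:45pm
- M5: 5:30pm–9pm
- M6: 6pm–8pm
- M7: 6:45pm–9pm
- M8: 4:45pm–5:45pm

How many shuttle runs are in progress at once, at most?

Sort all start/end points and keep a running count:
7am start M2 → 1
9am start M1 → 2
9:45am end M2 → 1
10:45am end M1 → 0
12:15pm start M4 → 1
1:45pm start M3 → 2
3:45pm end M3 → 1
3:45pm end M4 → 0
4:45pm start M8 → 1
5:30pm start M5 → 2
5:45pm end M8 → 1
6pm start M6 → 2
6:45pm start M7 → 3
8pm end M6 → 2
9pm end M5 → 1
9pm end M7 → 0
Peak is 3, at 6:45pm (M5, M6, M7).

3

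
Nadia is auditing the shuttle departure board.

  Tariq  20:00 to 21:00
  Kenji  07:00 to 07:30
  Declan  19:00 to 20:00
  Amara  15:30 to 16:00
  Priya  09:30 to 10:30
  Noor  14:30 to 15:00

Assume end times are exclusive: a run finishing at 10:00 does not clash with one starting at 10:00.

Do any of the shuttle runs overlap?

No

Sorted by start: Kenji, Priya, Noor, Amara, Declan, Tariq.
Priya starts after Kenji ends, so Kenji has no further overlaps.
Noor starts after Priya ends, so Priya has no further overlaps.
Amara starts after Noor ends, so Noor has no further overlaps.
Declan starts after Amara ends, so Amara has no further overlaps.
Tariq starts exactly when Declan ends (back-to-back, no overlap).
Every pair is clear; the schedule has no overlaps.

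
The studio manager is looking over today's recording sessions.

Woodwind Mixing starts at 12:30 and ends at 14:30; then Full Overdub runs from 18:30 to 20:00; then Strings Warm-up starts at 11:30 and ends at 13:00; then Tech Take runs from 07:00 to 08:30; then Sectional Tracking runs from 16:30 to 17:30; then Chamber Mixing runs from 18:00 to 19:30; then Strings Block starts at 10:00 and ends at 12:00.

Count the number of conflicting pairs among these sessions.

3

Check each pair: they overlap iff neither finishes before the other starts.
Sorted by start: Tech Take, Strings Block, Strings Warm-up, Woodwind Mixing, Sectional Tracking, Chamber Mixing, Full Overdub.
Strings Block starts after Tech Take ends — done with Tech Take.
Strings Warm-up starts before Strings Block ends → Strings Block and Strings Warm-up overlap.
Woodwind Mixing starts after Strings Block ends — done with Strings Block.
Woodwind Mixing starts before Strings Warm-up ends → Strings Warm-up and Woodwind Mixing overlap.
Sectional Tracking starts after Strings Warm-up ends — done with Strings Warm-up.
Sectional Tracking starts after Woodwind Mixing ends — done with Woodwind Mixing.
Chamber Mixing starts after Sectional Tracking ends — done with Sectional Tracking.
Full Overdub starts before Chamber Mixing ends → Chamber Mixing and Full Overdub overlap.
Overlapping pairs: Chamber Mixing & Full Overdub, Strings Block & Strings Warm-up, Strings Warm-up & Woodwind Mixing — 3 in total.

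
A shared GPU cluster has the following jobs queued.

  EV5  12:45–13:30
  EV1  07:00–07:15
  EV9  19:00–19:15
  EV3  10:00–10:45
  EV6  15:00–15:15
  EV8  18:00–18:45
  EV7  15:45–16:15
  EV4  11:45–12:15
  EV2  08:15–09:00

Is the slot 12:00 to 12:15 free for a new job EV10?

EV1: ends 07:15 at or before EV10 starts 12:00 → clear.
EV2: ends 09:00 at or before EV10 starts 12:00 → clear.
EV3: ends 10:45 at or before EV10 starts 12:00 → clear.
EV4: starts 11:45 before EV10 ends 12:15, and ends 12:15 after EV10 starts 12:00 → overlap.
EV5: starts 12:45 at or after EV10 ends 12:15 → clear.
EV6: starts 15:00 at or after EV10 ends 12:15 → clear.
EV7: starts 15:45 at or after EV10 ends 12:15 → clear.
EV8: starts 18:00 at or after EV10 ends 12:15 → clear.
EV9: starts 19:00 at or after EV10 ends 12:15 → clear.
EV10 overlaps EV4.

No — it overlaps EV4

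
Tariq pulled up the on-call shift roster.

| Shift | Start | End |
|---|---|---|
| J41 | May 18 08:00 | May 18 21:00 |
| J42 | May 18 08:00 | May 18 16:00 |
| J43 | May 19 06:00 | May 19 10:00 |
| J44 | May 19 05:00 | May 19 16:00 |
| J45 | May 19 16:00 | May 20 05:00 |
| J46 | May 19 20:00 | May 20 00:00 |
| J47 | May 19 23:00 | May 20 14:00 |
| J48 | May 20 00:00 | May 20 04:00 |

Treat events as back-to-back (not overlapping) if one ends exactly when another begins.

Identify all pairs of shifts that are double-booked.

Sorted by start: J41, J42, J44, J43, J45, J46, J47, J48.
J42 starts before J41 ends → J41 and J42 overlap.
J44 starts after J41 ends, so nothing later overlaps J41 either.
J44 starts after J42 ends, so nothing later overlaps J42 either.
J43 starts before J44 ends → J44 and J43 overlap.
J45 starts exactly when J44 ends (back-to-back, no overlap), so nothing later overlaps J44 either.
J45 starts after J43 ends, so nothing later overlaps J43 either.
J46 starts before J45 ends → J45 and J46 overlap.
J47 starts before J45 ends → J45 and J47 overlap.
J48 starts before J45 ends → J45 and J48 overlap.
J47 starts before J46 ends → J46 and J47 overlap.
J48 starts exactly when J46 ends (back-to-back, no overlap).
J48 starts before J47 ends → J47 and J48 overlap.

J41 & J42, J43 & J44, J45 & J46, J45 & J47, J45 & J48, J46 & J47, J47 & J48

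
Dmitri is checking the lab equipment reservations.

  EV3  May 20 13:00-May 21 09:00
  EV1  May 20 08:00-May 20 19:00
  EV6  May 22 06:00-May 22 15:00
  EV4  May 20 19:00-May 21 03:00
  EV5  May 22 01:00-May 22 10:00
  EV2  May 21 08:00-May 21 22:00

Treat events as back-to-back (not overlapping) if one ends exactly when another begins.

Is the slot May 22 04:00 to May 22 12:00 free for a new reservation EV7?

No — it overlaps EV5, EV6

EV1: ends May 20 19:00 at or before EV7 starts May 22 04:00 → clear.
EV3: ends May 21 09:00 at or before EV7 starts May 22 04:00 → clear.
EV4: ends May 21 03:00 at or before EV7 starts May 22 04:00 → clear.
EV2: ends May 21 22:00 at or before EV7 starts May 22 04:00 → clear.
EV5: starts May 22 01:00 before EV7 ends May 22 12:00, and ends May 22 10:00 after EV7 starts May 22 04:00 → overlap.
EV6: starts May 22 06:00 before EV7 ends May 22 12:00, and ends May 22 15:00 after EV7 starts May 22 04:00 → overlap.
EV7 overlaps EV5, EV6.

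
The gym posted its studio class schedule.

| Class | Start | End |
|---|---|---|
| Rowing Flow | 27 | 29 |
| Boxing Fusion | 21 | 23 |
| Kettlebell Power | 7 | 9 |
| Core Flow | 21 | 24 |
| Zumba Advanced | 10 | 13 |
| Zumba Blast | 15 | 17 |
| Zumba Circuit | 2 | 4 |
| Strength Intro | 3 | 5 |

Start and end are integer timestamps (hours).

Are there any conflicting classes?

Yes

Sorted by start: Zumba Circuit, Strength Intro, Kettlebell Power, Zumba Advanced, Zumba Blast, Core Flow, Boxing Fusion, Rowing Flow.
Strength Intro starts before Zumba Circuit ends → Zumba Circuit and Strength Intro overlap.
That's a conflict, so the schedule is not conflict-free.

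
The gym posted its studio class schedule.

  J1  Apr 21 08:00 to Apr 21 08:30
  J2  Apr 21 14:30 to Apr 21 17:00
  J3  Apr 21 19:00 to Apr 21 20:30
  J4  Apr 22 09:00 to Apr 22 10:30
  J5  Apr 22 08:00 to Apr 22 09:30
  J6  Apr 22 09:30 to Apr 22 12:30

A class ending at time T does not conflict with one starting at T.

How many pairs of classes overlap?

2

Sorted by start: J1, J2, J3, J5, J4, J6.
J2 starts after J1 ends, so J1 has no further overlaps.
J3 starts after J2 ends, so J2 has no further overlaps.
J5 starts after J3 ends, so J3 has no further overlaps.
J4 starts before J5 ends → J5 and J4 overlap.
J6 starts exactly when J5 ends (back-to-back, no overlap).
J6 starts before J4 ends → J4 and J6 overlap.
Overlapping pairs: J4 & J5, J4 & J6 — 2 in total.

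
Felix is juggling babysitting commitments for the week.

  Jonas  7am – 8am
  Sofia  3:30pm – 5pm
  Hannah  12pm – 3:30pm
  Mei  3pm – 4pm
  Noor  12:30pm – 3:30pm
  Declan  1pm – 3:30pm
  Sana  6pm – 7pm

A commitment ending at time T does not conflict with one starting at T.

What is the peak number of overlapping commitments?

Sweep the timeline, counting +1 at each start and −1 at each end (ends before starts at a tie):
7am start Jonas → 1
8am end Jonas → 0
12pm start Hannah → 1
12:30pm start Noor → 2
1pm start Declan → 3
3pm start Mei → 4
3:30pm end Declan → 3
3:30pm end Hannah → 2
3:30pm end Noor → 1
3:30pm start Sofia → 2
4pm end Mei → 1
5pm end Sofia → 0
6pm start Sana → 1
7pm end Sana → 0
Peak is 4, at 3pm (Declan, Hannah, Mei, Noor).

4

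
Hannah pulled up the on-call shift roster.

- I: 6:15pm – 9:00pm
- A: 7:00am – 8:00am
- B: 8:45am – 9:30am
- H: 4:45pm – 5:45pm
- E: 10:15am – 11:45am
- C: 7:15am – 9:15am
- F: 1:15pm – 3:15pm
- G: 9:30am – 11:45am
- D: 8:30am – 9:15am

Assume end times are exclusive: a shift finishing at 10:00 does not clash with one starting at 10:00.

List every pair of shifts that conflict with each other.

A & C, B & C, B & D, C & D, E & G

Sorted by start: A, C, D, B, G, E, F, H, I.
C starts before A ends → A and C overlap.
D starts after A ends, so nothing later overlaps A either.
D starts before C ends → C and D overlap.
B starts before C ends → C and B overlap.
G starts after C ends, so nothing later overlaps C either.
B starts before D ends → D and B overlap.
G starts after D ends, so nothing later overlaps D either.
G starts exactly when B ends (back-to-back, no overlap), so nothing later overlaps B either.
E starts before G ends → G and E overlap.
F starts after G ends, so nothing later overlaps G either.
F starts after E ends, so nothing later overlaps E either.
H starts after F ends, so nothing later overlaps F either.
I starts after H ends.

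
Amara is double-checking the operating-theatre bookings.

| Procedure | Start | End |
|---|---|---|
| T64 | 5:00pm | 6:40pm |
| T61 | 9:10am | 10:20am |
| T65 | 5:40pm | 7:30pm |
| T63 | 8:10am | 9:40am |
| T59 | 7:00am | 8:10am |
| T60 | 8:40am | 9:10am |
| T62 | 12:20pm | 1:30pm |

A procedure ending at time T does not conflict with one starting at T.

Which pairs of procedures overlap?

Check each pair: they overlap iff neither finishes before the other starts.
Sorted by start: T59, T63, T60, T61, T62, T64, T65.
T63 starts exactly when T59 ends (back-to-back, no overlap) — done with T59.
T60 starts before T63 ends → T63 and T60 overlap.
T61 starts before T63 ends → T63 and T61 overlap.
T62 starts after T63 ends — done with T63.
T61 starts exactly when T60 ends (back-to-back, no overlap) — done with T60.
T62 starts after T61 ends — done with T61.
T64 starts after T62 ends — done with T62.
T65 starts before T64 ends → T64 and T65 overlap.

T60 & T63, T61 & T63, T64 & T65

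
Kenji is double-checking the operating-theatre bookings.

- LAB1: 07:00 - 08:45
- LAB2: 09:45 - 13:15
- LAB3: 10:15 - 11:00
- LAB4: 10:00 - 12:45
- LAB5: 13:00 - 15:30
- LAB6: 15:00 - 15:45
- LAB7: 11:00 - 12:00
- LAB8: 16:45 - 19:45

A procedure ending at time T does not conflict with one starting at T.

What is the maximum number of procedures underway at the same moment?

Walk through starts and ends in time order (an end at T is processed before a start at T):
07:00 start LAB1 → 1
08:45 end LAB1 → 0
09:45 start LAB2 → 1
10:00 start LAB4 → 2
10:15 start LAB3 → 3
11:00 end LAB3 → 2
11:00 start LAB7 → 3
12:00 end LAB7 → 2
12:45 end LAB4 → 1
13:00 start LAB5 → 2
13:15 end LAB2 → 1
15:00 start LAB6 → 2
15:30 end LAB5 → 1
15:45 end LAB6 → 0
16:45 start LAB8 → 1
19:45 end LAB8 → 0
Peak is 3, at 10:15 (LAB2, LAB3, LAB4).

3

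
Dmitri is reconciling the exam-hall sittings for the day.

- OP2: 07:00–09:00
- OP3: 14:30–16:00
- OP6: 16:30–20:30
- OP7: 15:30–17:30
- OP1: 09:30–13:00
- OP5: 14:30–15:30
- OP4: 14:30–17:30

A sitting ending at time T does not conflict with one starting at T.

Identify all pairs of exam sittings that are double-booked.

Check each pair: they overlap iff neither finishes before the other starts.
Sorted by start: OP2, OP1, OP3, OP4, OP5, OP7, OP6.
OP1 starts after OP2 ends; OP2 is clear from here.
OP3 starts after OP1 ends; OP1 is clear from here.
OP4 starts before OP3 ends → OP3 and OP4 overlap.
OP5 starts before OP3 ends → OP3 and OP5 overlap.
OP7 starts before OP3 ends → OP3 and OP7 overlap.
OP6 starts after OP3 ends.
OP5 starts before OP4 ends → OP4 and OP5 overlap.
OP7 starts before OP4 ends → OP4 and OP7 overlap.
OP6 starts before OP4 ends → OP4 and OP6 overlap.
OP7 starts exactly when OP5 ends (back-to-back, no overlap); OP5 is clear from here.
OP6 starts before OP7 ends → OP7 and OP6 overlap.

OP3 & OP4, OP3 & OP5, OP3 & OP7, OP4 & OP5, OP4 & OP6, OP4 & OP7, OP6 & OP7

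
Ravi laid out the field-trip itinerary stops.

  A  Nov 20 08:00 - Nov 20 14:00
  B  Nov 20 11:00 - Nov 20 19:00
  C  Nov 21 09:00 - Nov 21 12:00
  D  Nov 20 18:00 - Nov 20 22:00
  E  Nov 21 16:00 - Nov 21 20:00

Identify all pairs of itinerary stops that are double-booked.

Sorted by start: A, B, D, C, E.
B starts before A ends → A and B overlap.
D starts after A ends, so nothing later overlaps A either.
D starts before B ends → B and D overlap.
C starts after B ends, so nothing later overlaps B either.
C starts after D ends, so nothing later overlaps D either.
E starts after C ends.

A & B, B & D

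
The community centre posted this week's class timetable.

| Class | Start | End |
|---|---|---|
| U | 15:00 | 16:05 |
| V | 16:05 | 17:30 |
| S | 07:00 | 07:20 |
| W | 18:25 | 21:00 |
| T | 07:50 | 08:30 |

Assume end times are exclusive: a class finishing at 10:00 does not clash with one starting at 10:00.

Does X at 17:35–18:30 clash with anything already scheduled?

Yes — it overlaps W

S: ends 07:20 at or before X starts 17:35 → clear.
T: ends 08:30 at or before X starts 17:35 → clear.
U: ends 16:05 at or before X starts 17:35 → clear.
V: ends 17:30 at or before X starts 17:35 → clear.
W: starts 18:25 before X ends 18:30, and ends 21:00 after X starts 17:35 → overlap.
X overlaps W.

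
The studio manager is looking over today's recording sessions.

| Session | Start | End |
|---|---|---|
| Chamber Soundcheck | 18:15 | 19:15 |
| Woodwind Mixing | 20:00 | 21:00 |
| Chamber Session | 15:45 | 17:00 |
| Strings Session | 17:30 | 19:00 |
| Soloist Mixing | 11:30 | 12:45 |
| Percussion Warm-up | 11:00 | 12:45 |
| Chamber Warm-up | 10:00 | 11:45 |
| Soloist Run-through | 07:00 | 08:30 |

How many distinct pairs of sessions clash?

Check each pair: they overlap iff neither finishes before the other starts.
Sorted by start: Soloist Run-through, Chamber Warm-up, Percussion Warm-up, Soloist Mixing, Chamber Session, Strings Session, Chamber Soundcheck, Woodwind Mixing.
Chamber Warm-up starts after Soloist Run-through ends, so nothing later overlaps Soloist Run-through either.
Percussion Warm-up starts before Chamber Warm-up ends → Chamber Warm-up and Percussion Warm-up overlap.
Soloist Mixing starts before Chamber Warm-up ends → Chamber Warm-up and Soloist Mixing overlap.
Chamber Session starts after Chamber Warm-up ends, so nothing later overlaps Chamber Warm-up either.
Soloist Mixing starts before Percussion Warm-up ends → Percussion Warm-up and Soloist Mixing overlap.
Chamber Session starts after Percussion Warm-up ends, so nothing later overlaps Percussion Warm-up either.
Chamber Session starts after Soloist Mixing ends, so nothing later overlaps Soloist Mixing either.
Strings Session starts after Chamber Session ends, so nothing later overlaps Chamber Session either.
Chamber Soundcheck starts before Strings Session ends → Strings Session and Chamber Soundcheck overlap.
Woodwind Mixing starts after Strings Session ends.
Woodwind Mixing starts after Chamber Soundcheck ends.
Overlapping pairs: Chamber Soundcheck & Strings Session, Chamber Warm-up & Percussion Warm-up, Chamber Warm-up & Soloist Mixing, Percussion Warm-up & Soloist Mixing — 4 in total.

4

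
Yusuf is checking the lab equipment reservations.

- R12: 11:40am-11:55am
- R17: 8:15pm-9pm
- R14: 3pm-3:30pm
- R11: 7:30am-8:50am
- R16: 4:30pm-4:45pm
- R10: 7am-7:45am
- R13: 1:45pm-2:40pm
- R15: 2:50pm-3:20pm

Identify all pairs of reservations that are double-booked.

R10 & R11, R14 & R15

Sorted by start: R10, R11, R12, R13, R15, R14, R16, R17.
R11 starts before R10 ends → R10 and R11 overlap.
R12 starts after R10 ends, so R10 has no further overlaps.
R12 starts after R11 ends, so R11 has no further overlaps.
R13 starts after R12 ends, so R12 has no further overlaps.
R15 starts after R13 ends, so R13 has no further overlaps.
R14 starts before R15 ends → R15 and R14 overlap.
R16 starts after R15 ends, so R15 has no further overlaps.
R16 starts after R14 ends, so R14 has no further overlaps.
R17 starts after R16 ends.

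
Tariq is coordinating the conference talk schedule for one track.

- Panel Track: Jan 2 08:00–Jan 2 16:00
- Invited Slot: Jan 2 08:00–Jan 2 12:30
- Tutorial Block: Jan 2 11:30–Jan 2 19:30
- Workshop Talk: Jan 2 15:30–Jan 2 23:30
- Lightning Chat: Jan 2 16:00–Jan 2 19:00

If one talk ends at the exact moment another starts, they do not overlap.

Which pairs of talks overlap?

Invited Slot & Panel Track, Invited Slot & Tutorial Block, Lightning Chat & Tutorial Block, Lightning Chat & Workshop Talk, Panel Track & Tutorial Block, Panel Track & Workshop Talk, Tutorial Block & Workshop Talk

Sorted by start: Panel Track, Invited Slot, Tutorial Block, Workshop Talk, Lightning Chat.
Invited Slot starts before Panel Track ends → Panel Track and Invited Slot overlap.
Tutorial Block starts before Panel Track ends → Panel Track and Tutorial Block overlap.
Workshop Talk starts before Panel Track ends → Panel Track and Workshop Talk overlap.
Lightning Chat starts exactly when Panel Track ends (back-to-back, no overlap).
Tutorial Block starts before Invited Slot ends → Invited Slot and Tutorial Block overlap.
Workshop Talk starts after Invited Slot ends, so Invited Slot has no further overlaps.
Workshop Talk starts before Tutorial Block ends → Tutorial Block and Workshop Talk overlap.
Lightning Chat starts before Tutorial Block ends → Tutorial Block and Lightning Chat overlap.
Lightning Chat starts before Workshop Talk ends → Workshop Talk and Lightning Chat overlap.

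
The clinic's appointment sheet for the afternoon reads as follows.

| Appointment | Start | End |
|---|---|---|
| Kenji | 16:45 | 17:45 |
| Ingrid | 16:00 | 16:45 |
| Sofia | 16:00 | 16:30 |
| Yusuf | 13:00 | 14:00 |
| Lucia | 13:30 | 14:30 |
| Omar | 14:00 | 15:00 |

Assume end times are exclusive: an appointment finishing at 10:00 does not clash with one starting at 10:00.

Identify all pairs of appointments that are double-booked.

Sorted by start: Yusuf, Lucia, Omar, Ingrid, Sofia, Kenji.
Lucia starts before Yusuf ends → Yusuf and Lucia overlap.
Omar starts exactly when Yusuf ends (back-to-back, no overlap), so Yusuf has no further overlaps.
Omar starts before Lucia ends → Lucia and Omar overlap.
Ingrid starts after Lucia ends, so Lucia has no further overlaps.
Ingrid starts after Omar ends, so Omar has no further overlaps.
Sofia starts before Ingrid ends → Ingrid and Sofia overlap.
Kenji starts exactly when Ingrid ends (back-to-back, no overlap).
Kenji starts after Sofia ends.

Ingrid & Sofia, Lucia & Omar, Lucia & Yusuf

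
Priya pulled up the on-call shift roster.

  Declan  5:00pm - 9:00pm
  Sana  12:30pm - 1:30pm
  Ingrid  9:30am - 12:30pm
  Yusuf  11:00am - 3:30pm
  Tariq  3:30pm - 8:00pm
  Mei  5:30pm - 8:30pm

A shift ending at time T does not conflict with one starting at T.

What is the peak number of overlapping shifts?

3

Sort all start/end points and keep a running count:
9:30am start Ingrid → 1
11:00am start Yusuf → 2
12:30pm end Ingrid → 1
12:30pm start Sana → 2
1:30pm end Sana → 1
3:30pm end Yusuf → 0
3:30pm start Tariq → 1
5:00pm start Declan → 2
5:30pm start Mei → 3
8:00pm end Tariq → 2
8:30pm end Mei → 1
9:00pm end Declan → 0
Peak is 3, at 5:30pm (Declan, Mei, Tariq).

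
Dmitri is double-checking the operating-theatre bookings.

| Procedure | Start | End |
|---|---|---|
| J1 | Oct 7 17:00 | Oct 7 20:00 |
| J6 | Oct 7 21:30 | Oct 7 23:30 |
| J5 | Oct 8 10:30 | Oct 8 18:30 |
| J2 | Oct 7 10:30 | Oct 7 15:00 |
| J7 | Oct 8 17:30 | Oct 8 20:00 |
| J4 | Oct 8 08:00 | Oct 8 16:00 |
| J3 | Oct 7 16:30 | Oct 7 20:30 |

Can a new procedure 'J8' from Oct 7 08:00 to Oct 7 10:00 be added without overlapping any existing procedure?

J2: starts Oct 7 10:30 at or after J8 ends Oct 7 10:00 → clear.
J3: starts Oct 7 16:30 at or after J8 ends Oct 7 10:00 → clear.
J1: starts Oct 7 17:00 at or after J8 ends Oct 7 10:00 → clear.
J6: starts Oct 7 21:30 at or after J8 ends Oct 7 10:00 → clear.
J4: starts Oct 8 08:00 at or after J8 ends Oct 7 10:00 → clear.
J5: starts Oct 8 10:30 at or after J8 ends Oct 7 10:00 → clear.
J7: starts Oct 8 17:30 at or after J8 ends Oct 7 10:00 → clear.

Yes — the slot is free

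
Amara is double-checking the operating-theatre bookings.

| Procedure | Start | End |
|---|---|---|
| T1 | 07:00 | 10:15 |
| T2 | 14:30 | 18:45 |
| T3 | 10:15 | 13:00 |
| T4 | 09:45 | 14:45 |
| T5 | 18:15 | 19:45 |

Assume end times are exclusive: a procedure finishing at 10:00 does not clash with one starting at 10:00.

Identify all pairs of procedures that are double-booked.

T1 & T4, T2 & T4, T2 & T5, T3 & T4

Sorted by start: T1, T4, T3, T2, T5.
T4 starts before T1 ends → T1 and T4 overlap.
T3 starts exactly when T1 ends (back-to-back, no overlap), so nothing later overlaps T1 either.
T3 starts before T4 ends → T4 and T3 overlap.
T2 starts before T4 ends → T4 and T2 overlap.
T5 starts after T4 ends.
T2 starts after T3 ends, so nothing later overlaps T3 either.
T5 starts before T2 ends → T2 and T5 overlap.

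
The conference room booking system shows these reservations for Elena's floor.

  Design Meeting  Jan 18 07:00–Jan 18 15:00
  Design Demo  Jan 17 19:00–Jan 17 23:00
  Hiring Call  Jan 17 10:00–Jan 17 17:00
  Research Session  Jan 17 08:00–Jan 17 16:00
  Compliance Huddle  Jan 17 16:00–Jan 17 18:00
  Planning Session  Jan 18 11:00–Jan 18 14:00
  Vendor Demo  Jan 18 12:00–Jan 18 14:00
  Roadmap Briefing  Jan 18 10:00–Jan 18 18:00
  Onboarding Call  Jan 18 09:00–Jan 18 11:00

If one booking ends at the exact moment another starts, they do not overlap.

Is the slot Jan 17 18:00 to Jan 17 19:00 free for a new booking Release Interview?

Research Session: ends Jan 17 16:00 at or before Release Interview starts Jan 17 18:00 → clear.
Hiring Call: ends Jan 17 17:00 at or before Release Interview starts Jan 17 18:00 → clear.
Compliance Huddle: ends Jan 17 18:00 at or before Release Interview starts Jan 17 18:00 → clear.
Design Demo: starts Jan 17 19:00 at or after Release Interview ends Jan 17 19:00 → clear.
Design Meeting: starts Jan 18 07:00 at or after Release Interview ends Jan 17 19:00 → clear.
Onboarding Call: starts Jan 18 09:00 at or after Release Interview ends Jan 17 19:00 → clear.
Roadmap Briefing: starts Jan 18 10:00 at or after Release Interview ends Jan 17 19:00 → clear.
Planning Session: starts Jan 18 11:00 at or after Release Interview ends Jan 17 19:00 → clear.
Vendor Demo: starts Jan 18 12:00 at or after Release Interview ends Jan 17 19:00 → clear.

Yes — the slot is free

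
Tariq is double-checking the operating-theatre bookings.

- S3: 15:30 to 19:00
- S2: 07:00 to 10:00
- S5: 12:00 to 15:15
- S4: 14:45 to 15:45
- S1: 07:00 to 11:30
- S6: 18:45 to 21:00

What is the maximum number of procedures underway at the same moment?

2

Sweep the timeline, counting +1 at each start and −1 at each end (ends before starts at a tie):
07:00 start S1 → 1
07:00 start S2 → 2
10:00 end S2 → 1
11:30 end S1 → 0
12:00 start S5 → 1
14:45 start S4 → 2
15:15 end S5 → 1
15:30 start S3 → 2
15:45 end S4 → 1
18:45 start S6 → 2
19:00 end S3 → 1
21:00 end S6 → 0
Peak is 2, at 07:00 (S1, S2).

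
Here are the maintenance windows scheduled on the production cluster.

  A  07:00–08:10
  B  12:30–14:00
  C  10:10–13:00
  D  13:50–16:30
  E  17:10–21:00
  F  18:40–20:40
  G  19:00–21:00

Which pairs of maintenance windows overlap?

B & C, B & D, E & F, E & G, F & G

Sorted by start: A, C, B, D, E, F, G.
C starts after A ends, so nothing later overlaps A either.
B starts before C ends → C and B overlap.
D starts after C ends, so nothing later overlaps C either.
D starts before B ends → B and D overlap.
E starts after B ends, so nothing later overlaps B either.
E starts after D ends, so nothing later overlaps D either.
F starts before E ends → E and F overlap.
G starts before E ends → E and G overlap.
G starts before F ends → F and G overlap.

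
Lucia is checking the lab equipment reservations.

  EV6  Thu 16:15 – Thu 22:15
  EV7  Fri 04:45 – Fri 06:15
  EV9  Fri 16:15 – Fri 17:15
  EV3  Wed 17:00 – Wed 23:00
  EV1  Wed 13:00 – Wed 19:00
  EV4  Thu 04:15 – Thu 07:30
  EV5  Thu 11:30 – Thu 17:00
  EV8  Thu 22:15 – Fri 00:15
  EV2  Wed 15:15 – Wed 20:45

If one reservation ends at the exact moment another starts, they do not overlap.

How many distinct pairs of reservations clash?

Check each pair: they overlap iff neither finishes before the other starts.
Sorted by start: EV1, EV2, EV3, EV4, EV5, EV6, EV8, EV7, EV9.
EV2 starts before EV1 ends → EV1 and EV2 overlap.
EV3 starts before EV1 ends → EV1 and EV3 overlap.
EV4 starts after EV1 ends — done with EV1.
EV3 starts before EV2 ends → EV2 and EV3 overlap.
EV4 starts after EV2 ends — done with EV2.
EV4 starts after EV3 ends — done with EV3.
EV5 starts after EV4 ends — done with EV4.
EV6 starts before EV5 ends → EV5 and EV6 overlap.
EV8 starts after EV5 ends — done with EV5.
EV8 starts exactly when EV6 ends (back-to-back, no overlap) — done with EV6.
EV7 starts after EV8 ends — done with EV8.
EV9 starts after EV7 ends.
Overlapping pairs: EV1 & EV2, EV1 & EV3, EV2 & EV3, EV5 & EV6 — 4 in total.

4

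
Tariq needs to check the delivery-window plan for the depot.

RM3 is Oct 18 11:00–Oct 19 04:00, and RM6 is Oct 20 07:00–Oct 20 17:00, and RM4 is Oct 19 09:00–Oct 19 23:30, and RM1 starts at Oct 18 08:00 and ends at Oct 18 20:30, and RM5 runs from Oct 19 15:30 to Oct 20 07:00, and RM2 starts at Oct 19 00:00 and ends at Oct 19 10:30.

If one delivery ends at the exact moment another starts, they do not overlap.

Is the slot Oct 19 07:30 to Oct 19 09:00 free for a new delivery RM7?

No — it overlaps RM2

RM1: ends Oct 18 20:30 at or before RM7 starts Oct 19 07:30 → clear.
RM3: ends Oct 19 04:00 at or before RM7 starts Oct 19 07:30 → clear.
RM2: starts Oct 19 00:00 before RM7 ends Oct 19 09:00, and ends Oct 19 10:30 after RM7 starts Oct 19 07:30 → overlap.
RM4: starts Oct 19 09:00 at or after RM7 ends Oct 19 09:00 → clear.
RM5: starts Oct 19 15:30 at or after RM7 ends Oct 19 09:00 → clear.
RM6: starts Oct 20 07:00 at or after RM7 ends Oct 19 09:00 → clear.
RM7 overlaps RM2.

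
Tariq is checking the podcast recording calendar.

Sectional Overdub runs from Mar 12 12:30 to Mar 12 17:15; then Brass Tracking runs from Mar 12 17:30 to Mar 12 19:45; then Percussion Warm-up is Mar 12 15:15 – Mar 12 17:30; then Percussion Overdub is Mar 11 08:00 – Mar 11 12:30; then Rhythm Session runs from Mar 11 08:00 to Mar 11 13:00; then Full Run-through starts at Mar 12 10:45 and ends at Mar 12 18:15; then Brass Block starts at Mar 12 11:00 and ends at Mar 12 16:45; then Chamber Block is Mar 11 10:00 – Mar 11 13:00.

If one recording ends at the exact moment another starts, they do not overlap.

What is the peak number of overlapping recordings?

Sweep the timeline, counting +1 at each start and −1 at each end (ends before starts at a tie):
Mar 11 08:00 start Percussion Overdub → 1
Mar 11 08:00 start Rhythm Session → 2
Mar 11 10:00 start Chamber Block → 3
Mar 11 12:30 end Percussion Overdub → 2
Mar 11 13:00 end Chamber Block → 1
Mar 11 13:00 end Rhythm Session → 0
Mar 12 10:45 start Full Run-through → 1
Mar 12 11:00 start Brass Block → 2
Mar 12 12:30 start Sectional Overdub → 3
Mar 12 15:15 start Percussion Warm-up → 4
Mar 12 16:45 end Brass Block → 3
Mar 12 17:15 end Sectional Overdub → 2
Mar 12 17:30 end Percussion Warm-up → 1
Mar 12 17:30 start Brass Tracking → 2
Mar 12 18:15 end Full Run-through → 1
Mar 12 19:45 end Brass Tracking → 0
Peak is 4, at Mar 12 15:15 (Brass Block, Full Run-through, Percussion Warm-up, Sectional Overdub).

4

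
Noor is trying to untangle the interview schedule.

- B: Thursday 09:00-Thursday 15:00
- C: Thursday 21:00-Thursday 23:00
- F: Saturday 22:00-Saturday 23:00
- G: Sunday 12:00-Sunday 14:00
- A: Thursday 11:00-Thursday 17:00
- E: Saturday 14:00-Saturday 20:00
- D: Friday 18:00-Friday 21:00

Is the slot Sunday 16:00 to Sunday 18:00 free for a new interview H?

B: ends Thursday 15:00 at or before H starts Sunday 16:00 → clear.
A: ends Thursday 17:00 at or before H starts Sunday 16:00 → clear.
C: ends Thursday 23:00 at or before H starts Sunday 16:00 → clear.
D: ends Friday 21:00 at or before H starts Sunday 16:00 → clear.
E: ends Saturday 20:00 at or before H starts Sunday 16:00 → clear.
F: ends Saturday 23:00 at or before H starts Sunday 16:00 → clear.
G: ends Sunday 14:00 at or before H starts Sunday 16:00 → clear.

Yes — the slot is free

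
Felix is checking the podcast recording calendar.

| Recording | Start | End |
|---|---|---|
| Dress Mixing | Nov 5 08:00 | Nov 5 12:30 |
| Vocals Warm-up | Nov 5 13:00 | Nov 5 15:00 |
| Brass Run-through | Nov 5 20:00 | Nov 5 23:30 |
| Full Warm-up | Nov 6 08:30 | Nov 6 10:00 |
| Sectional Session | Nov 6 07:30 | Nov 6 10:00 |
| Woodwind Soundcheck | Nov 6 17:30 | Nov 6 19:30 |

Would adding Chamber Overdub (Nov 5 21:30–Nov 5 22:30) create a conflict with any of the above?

Yes — it overlaps Brass Run-through

Dress Mixing: ends Nov 5 12:30 at or before Chamber Overdub starts Nov 5 21:30 → clear.
Vocals Warm-up: ends Nov 5 15:00 at or before Chamber Overdub starts Nov 5 21:30 → clear.
Brass Run-through: starts Nov 5 20:00 before Chamber Overdub ends Nov 5 22:30, and ends Nov 5 23:30 after Chamber Overdub starts Nov 5 21:30 → overlap.
Sectional Session: starts Nov 6 07:30 at or after Chamber Overdub ends Nov 5 22:30 → clear.
Full Warm-up: starts Nov 6 08:30 at or after Chamber Overdub ends Nov 5 22:30 → clear.
Woodwind Soundcheck: starts Nov 6 17:30 at or after Chamber Overdub ends Nov 5 22:30 → clear.
Chamber Overdub overlaps Brass Run-through.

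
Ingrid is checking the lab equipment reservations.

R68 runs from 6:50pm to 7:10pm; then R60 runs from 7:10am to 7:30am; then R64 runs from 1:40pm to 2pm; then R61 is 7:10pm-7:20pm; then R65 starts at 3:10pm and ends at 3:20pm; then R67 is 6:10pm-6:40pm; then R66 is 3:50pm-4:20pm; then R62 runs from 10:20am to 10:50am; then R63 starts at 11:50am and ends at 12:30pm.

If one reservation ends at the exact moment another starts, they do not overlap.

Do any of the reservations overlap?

Check each pair: they overlap iff neither finishes before the other starts.
Sorted by start: R60, R62, R63, R64, R65, R66, R67, R68, R61.
R62 starts after R60 ends — done with R60.
R63 starts after R62 ends — done with R62.
R64 starts after R63 ends — done with R63.
R65 starts after R64 ends — done with R64.
R66 starts after R65 ends — done with R65.
R67 starts after R66 ends — done with R66.
R68 starts after R67 ends — done with R67.
R61 starts exactly when R68 ends (back-to-back, no overlap).
Every pair is clear; the schedule has no overlaps.

No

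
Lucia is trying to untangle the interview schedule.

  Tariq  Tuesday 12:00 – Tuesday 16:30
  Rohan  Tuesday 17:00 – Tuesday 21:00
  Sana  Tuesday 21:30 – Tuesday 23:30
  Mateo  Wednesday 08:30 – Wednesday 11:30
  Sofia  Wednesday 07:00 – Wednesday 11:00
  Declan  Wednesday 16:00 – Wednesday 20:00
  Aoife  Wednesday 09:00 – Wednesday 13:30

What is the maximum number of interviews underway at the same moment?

Sweep the timeline, counting +1 at each start and −1 at each end (ends before starts at a tie):
Tuesday 12:00 start Tariq → 1
Tuesday 16:30 end Tariq → 0
Tuesday 17:00 start Rohan → 1
Tuesday 21:00 end Rohan → 0
Tuesday 21:30 start Sana → 1
Tuesday 23:30 end Sana → 0
Wednesday 07:00 start Sofia → 1
Wednesday 08:30 start Mateo → 2
Wednesday 09:00 start Aoife → 3
Wednesday 11:00 end Sofia → 2
Wednesday 11:30 end Mateo → 1
Wednesday 13:30 end Aoife → 0
Wednesday 16:00 start Declan → 1
Wednesday 20:00 end Declan → 0
Peak is 3, at Wednesday 09:00 (Aoife, Mateo, Sofia).

3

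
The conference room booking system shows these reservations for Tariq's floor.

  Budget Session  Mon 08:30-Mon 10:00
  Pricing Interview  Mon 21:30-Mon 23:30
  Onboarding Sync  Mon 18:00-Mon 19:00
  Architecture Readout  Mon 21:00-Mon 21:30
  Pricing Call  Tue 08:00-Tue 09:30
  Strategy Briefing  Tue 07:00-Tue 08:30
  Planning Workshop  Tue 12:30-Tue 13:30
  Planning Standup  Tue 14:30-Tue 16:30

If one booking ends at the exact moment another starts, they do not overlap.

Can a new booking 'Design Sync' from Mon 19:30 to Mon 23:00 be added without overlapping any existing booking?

Budget Session: ends Mon 10:00 at or before Design Sync starts Mon 19:30 → clear.
Onboarding Sync: ends Mon 19:00 at or before Design Sync starts Mon 19:30 → clear.
Architecture Readout: starts Mon 21:00 before Design Sync ends Mon 23:00, and ends Mon 21:30 after Design Sync starts Mon 19:30 → overlap.
Pricing Interview: starts Mon 21:30 before Design Sync ends Mon 23:00, and ends Mon 23:30 after Design Sync starts Mon 19:30 → overlap.
Strategy Briefing: starts Tue 07:00 at or after Design Sync ends Mon 23:00 → clear.
Pricing Call: starts Tue 08:00 at or after Design Sync ends Mon 23:00 → clear.
Planning Workshop: starts Tue 12:30 at or after Design Sync ends Mon 23:00 → clear.
Planning Standup: starts Tue 14:30 at or after Design Sync ends Mon 23:00 → clear.
Design Sync overlaps Pricing Interview, Architecture Readout.

No — it overlaps Architecture Readout, Pricing Interview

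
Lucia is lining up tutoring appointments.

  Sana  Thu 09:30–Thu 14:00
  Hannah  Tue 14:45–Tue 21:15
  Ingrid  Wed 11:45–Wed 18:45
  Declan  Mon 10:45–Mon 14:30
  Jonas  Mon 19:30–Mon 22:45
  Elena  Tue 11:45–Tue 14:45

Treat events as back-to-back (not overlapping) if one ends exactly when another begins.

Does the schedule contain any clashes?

No

Sorted by start: Declan, Jonas, Elena, Hannah, Ingrid, Sana.
Jonas starts after Declan ends, so nothing later overlaps Declan either.
Elena starts after Jonas ends, so nothing later overlaps Jonas either.
Hannah starts exactly when Elena ends (back-to-back, no overlap), so nothing later overlaps Elena either.
Ingrid starts after Hannah ends, so nothing later overlaps Hannah either.
Sana starts after Ingrid ends.
Every pair is clear; the schedule has no overlaps.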